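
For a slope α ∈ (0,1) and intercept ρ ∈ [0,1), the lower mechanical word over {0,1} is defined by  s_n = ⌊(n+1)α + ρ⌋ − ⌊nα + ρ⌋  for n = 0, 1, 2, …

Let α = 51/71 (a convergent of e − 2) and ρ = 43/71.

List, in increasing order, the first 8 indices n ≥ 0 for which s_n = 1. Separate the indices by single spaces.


0 1 3 4 6 7 8 10

n=0: ⌊94/71⌋−⌊43/71⌋ = 1−0 = 1  ← one
n=1: ⌊145/71⌋−⌊94/71⌋ = 2−1 = 1  ← one
n=2: ⌊196/71⌋−⌊145/71⌋ = 2−2 = 0
n=3: ⌊247/71⌋−⌊196/71⌋ = 3−2 = 1  ← one
n=4: ⌊298/71⌋−⌊247/71⌋ = 4−3 = 1  ← one
n=5: ⌊349/71⌋−⌊298/71⌋ = 4−4 = 0
n=6: ⌊400/71⌋−⌊349/71⌋ = 5−4 = 1  ← one
n=7: ⌊451/71⌋−⌊400/71⌋ = 6−5 = 1  ← one
n=8: ⌊502/71⌋−⌊451/71⌋ = 7−6 = 1  ← one
n=9: ⌊553/71⌋−⌊502/71⌋ = 7−7 = 0
n=10: ⌊604/71⌋−⌊553/71⌋ = 8−7 = 1  ← one
positions of the first 8 ones: 0 1 3 4 6 7 8 10


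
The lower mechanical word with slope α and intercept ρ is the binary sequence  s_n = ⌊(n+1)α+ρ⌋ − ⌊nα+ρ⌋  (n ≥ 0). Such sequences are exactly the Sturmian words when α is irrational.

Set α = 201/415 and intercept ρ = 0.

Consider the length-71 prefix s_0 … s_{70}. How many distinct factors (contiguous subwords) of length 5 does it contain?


6

t_n = ⌊(n·201)/415⌋ for n = 0 … 71:
  n=0…9: ⌊0/415⌋=0 ⌊201/415⌋=0 ⌊402/415⌋=0 ⌊603/415⌋=1 ⌊804/415⌋=1 ⌊1005/415⌋=2 ⌊1206/415⌋=2 ⌊1407/415⌋=3 ⌊1608/415⌋=3 ⌊1809/415⌋=4
  n=10…19: ⌊2010/415⌋=4 ⌊2211/415⌋=5 ⌊2412/415⌋=5 ⌊2613/415⌋=6 ⌊2814/415⌋=6 ⌊3015/415⌋=7 ⌊3216/415⌋=7 ⌊3417/415⌋=8 ⌊3618/415⌋=8 ⌊3819/415⌋=9
  n=20…29: ⌊4020/415⌋=9 ⌊4221/415⌋=10 ⌊4422/415⌋=10 ⌊4623/415⌋=11 ⌊4824/415⌋=11 ⌊5025/415⌋=12 ⌊5226/415⌋=12 ⌊5427/415⌋=13 ⌊5628/415⌋=13 ⌊5829/415⌋=14
  n=30…39: ⌊6030/415⌋=14 ⌊6231/415⌋=15 ⌊6432/415⌋=15 ⌊6633/415⌋=15 ⌊6834/415⌋=16 ⌊7035/415⌋=16 ⌊7236/415⌋=17 ⌊7437/415⌋=17 ⌊7638/415⌋=18 ⌊7839/415⌋=18
  n=40…49: ⌊8040/415⌋=19 ⌊8241/415⌋=19 ⌊8442/415⌋=20 ⌊8643/415⌋=20 ⌊8844/415⌋=21 ⌊9045/415⌋=21 ⌊9246/415⌋=22 ⌊9447/415⌋=22 ⌊9648/415⌋=23 ⌊9849/415⌋=23
  n=50…59: ⌊10050/415⌋=24 ⌊10251/415⌋=24 ⌊10452/415⌋=25 ⌊10653/415⌋=25 ⌊10854/415⌋=26 ⌊11055/415⌋=26 ⌊11256/415⌋=27 ⌊11457/415⌋=27 ⌊11658/415⌋=28 ⌊11859/415⌋=28
  n=60…69: ⌊12060/415⌋=29 ⌊12261/415⌋=29 ⌊12462/415⌋=30 ⌊12663/415⌋=30 ⌊12864/415⌋=30 ⌊13065/415⌋=31 ⌊13266/415⌋=31 ⌊13467/415⌋=32 ⌊13668/415⌋=32 ⌊13869/415⌋=33
  n=70…71: ⌊14070/415⌋=33 ⌊14271/415⌋=34
s_n = t_(n+1) − t_n for n = 0 … 70 gives
prefix = 00101010101010101010101010101010010101010101010101010101010101001010101
slide a length-5 window over [0..4] … [66..70] (67 windows); first occurrence of each distinct factor:
  [  0..  4] 00101
  [  1..  5] 01010
  [  2..  6] 10101
  [ 28.. 32] 10100
  [ 29.. 33] 01001
  [ 30.. 34] 10010
  (the other 61 windows repeat one of these)
distinct factors: {00101, 01001, 01010, 10010, 10100, 10101}
count = 6  (Sturmian bound for length 5 is 6)


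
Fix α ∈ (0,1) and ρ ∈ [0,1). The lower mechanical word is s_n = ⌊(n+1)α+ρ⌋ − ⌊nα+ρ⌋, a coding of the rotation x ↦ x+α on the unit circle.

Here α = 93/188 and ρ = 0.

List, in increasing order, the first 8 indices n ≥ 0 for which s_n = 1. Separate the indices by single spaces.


2 4 6 8 10 12 14 16

n=0: ⌊93/188⌋−⌊0/188⌋ = 0−0 = 0
n=1: ⌊186/188⌋−⌊93/188⌋ = 0−0 = 0
n=2: ⌊279/188⌋−⌊186/188⌋ = 1−0 = 1  ← one
n=3: ⌊372/188⌋−⌊279/188⌋ = 1−1 = 0
n=4: ⌊465/188⌋−⌊372/188⌋ = 2−1 = 1  ← one
n=5: ⌊558/188⌋−⌊465/188⌋ = 2−2 = 0
n=6: ⌊651/188⌋−⌊558/188⌋ = 3−2 = 1  ← one
n=7: ⌊744/188⌋−⌊651/188⌋ = 3−3 = 0
n=8: ⌊837/188⌋−⌊744/188⌋ = 4−3 = 1  ← one
n=9: ⌊930/188⌋−⌊837/188⌋ = 4−4 = 0
n=10: ⌊1023/188⌋−⌊930/188⌋ = 5−4 = 1  ← one
n=11: ⌊1116/188⌋−⌊1023/188⌋ = 5−5 = 0
n=12: ⌊1209/188⌋−⌊1116/188⌋ = 6−5 = 1  ← one
n=13: ⌊1302/188⌋−⌊1209/188⌋ = 6−6 = 0
n=14: ⌊1395/188⌋−⌊1302/188⌋ = 7−6 = 1  ← one
n=15: ⌊1488/188⌋−⌊1395/188⌋ = 7−7 = 0
n=16: ⌊1581/188⌋−⌊1488/188⌋ = 8−7 = 1  ← one
positions of the first 8 ones: 2 4 6 8 10 12 14 16


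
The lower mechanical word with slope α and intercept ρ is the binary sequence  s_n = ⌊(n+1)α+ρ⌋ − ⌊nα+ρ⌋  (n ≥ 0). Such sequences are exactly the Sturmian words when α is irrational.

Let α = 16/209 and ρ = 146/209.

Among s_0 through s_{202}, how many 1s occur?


16

#1s = Σ_{n=0}^{202} s_n = Σ_{n=0}^{202} (⌊(n+1)α+ρ⌋ − ⌊nα+ρ⌋)
the sum telescopes: every ⌊nα+ρ⌋ with 0 < n < 203 appears once with + and once with −, leaving ⌊203α+ρ⌋ − ⌊0·α+ρ⌋
203α + ρ = (203·16 + 146) / 209 = 3394/209
ρ = 146/209
⌊3394/209⌋ = 16,  ⌊146/209⌋ = 0
#1s = 16 − 0 = 16


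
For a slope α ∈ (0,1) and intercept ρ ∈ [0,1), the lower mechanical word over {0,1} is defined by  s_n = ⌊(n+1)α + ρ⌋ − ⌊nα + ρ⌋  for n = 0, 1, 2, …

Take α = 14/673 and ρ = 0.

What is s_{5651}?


(n+1)α + ρ = (5652·14) / 673 = 79128/673
nα + ρ     = (5651·14) / 673 = 79114/673
⌊79128/673⌋ = 117,  ⌊79114/673⌋ = 117
s_{5651} = 117 − 117 = 0

0


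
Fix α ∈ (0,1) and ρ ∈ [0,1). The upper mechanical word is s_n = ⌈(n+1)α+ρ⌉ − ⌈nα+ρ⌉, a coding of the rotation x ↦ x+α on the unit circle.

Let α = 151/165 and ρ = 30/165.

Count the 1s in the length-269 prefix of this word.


#1s = Σ_{n=0}^{268} s_n = Σ_{n=0}^{268} (⌈(n+1)α+ρ⌉ − ⌈nα+ρ⌉)
the sum telescopes: every ⌈nα+ρ⌉ with 0 < n < 269 appears once with + and once with −, leaving ⌈269α+ρ⌉ − ⌈0·α+ρ⌉
269α + ρ = (269·151 + 30) / 165 = 40649/165
ρ = 30/165
⌈40649/165⌉ = 247,  ⌈30/165⌉ = 1
#1s = 247 − 1 = 246

246


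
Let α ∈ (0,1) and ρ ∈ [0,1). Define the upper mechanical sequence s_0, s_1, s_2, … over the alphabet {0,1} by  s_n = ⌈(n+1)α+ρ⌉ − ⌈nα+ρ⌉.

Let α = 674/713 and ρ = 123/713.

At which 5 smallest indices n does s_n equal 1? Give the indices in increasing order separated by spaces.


n=0: ⌈797/713⌉−⌈123/713⌉ = 2−1 = 1  ← one
n=1: ⌈1471/713⌉−⌈797/713⌉ = 3−2 = 1  ← one
n=2: ⌈2145/713⌉−⌈1471/713⌉ = 4−3 = 1  ← one
n=3: ⌈2819/713⌉−⌈2145/713⌉ = 4−4 = 0
n=4: ⌈3493/713⌉−⌈2819/713⌉ = 5−4 = 1  ← one
n=5: ⌈4167/713⌉−⌈3493/713⌉ = 6−5 = 1  ← one
positions of the first 5 ones: 0 1 2 4 5

0 1 2 4 5


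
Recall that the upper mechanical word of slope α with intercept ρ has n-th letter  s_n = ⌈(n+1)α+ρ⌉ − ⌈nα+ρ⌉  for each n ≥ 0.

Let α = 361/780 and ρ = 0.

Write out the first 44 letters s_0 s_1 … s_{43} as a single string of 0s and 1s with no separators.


n=0: ⌈(1·361)/780⌉ − ⌈(0·361)/780⌉ = ⌈361/780⌉ − ⌈0/780⌉ = 1 − 0 = 1
n=1: ⌈(2·361)/780⌉ − ⌈(1·361)/780⌉ = ⌈722/780⌉ − ⌈361/780⌉ = 1 − 1 = 0
n=2: ⌈(3·361)/780⌉ − ⌈(2·361)/780⌉ = ⌈1083/780⌉ − ⌈722/780⌉ = 2 − 1 = 1
n=3: ⌈(4·361)/780⌉ − ⌈(3·361)/780⌉ = ⌈1444/780⌉ − ⌈1083/780⌉ = 2 − 2 = 0
n=4: ⌈(5·361)/780⌉ − ⌈(4·361)/780⌉ = ⌈1805/780⌉ − ⌈1444/780⌉ = 3 − 2 = 1
n=5: ⌈(6·361)/780⌉ − ⌈(5·361)/780⌉ = ⌈2166/780⌉ − ⌈1805/780⌉ = 3 − 3 = 0
n=6: ⌈(7·361)/780⌉ − ⌈(6·361)/780⌉ = ⌈2527/780⌉ − ⌈2166/780⌉ = 4 − 3 = 1
n=7: ⌈(8·361)/780⌉ − ⌈(7·361)/780⌉ = ⌈2888/780⌉ − ⌈2527/780⌉ = 4 − 4 = 0
n=8: ⌈(9·361)/780⌉ − ⌈(8·361)/780⌉ = ⌈3249/780⌉ − ⌈2888/780⌉ = 5 − 4 = 1
n=9: ⌈(10·361)/780⌉ − ⌈(9·361)/780⌉ = ⌈3610/780⌉ − ⌈3249/780⌉ = 5 − 5 = 0
n=10: ⌈(11·361)/780⌉ − ⌈(10·361)/780⌉ = ⌈3971/780⌉ − ⌈3610/780⌉ = 6 − 5 = 1
n=11: ⌈(12·361)/780⌉ − ⌈(11·361)/780⌉ = ⌈4332/780⌉ − ⌈3971/780⌉ = 6 − 6 = 0
n=12: ⌈(13·361)/780⌉ − ⌈(12·361)/780⌉ = ⌈4693/780⌉ − ⌈4332/780⌉ = 7 − 6 = 1
n=13: ⌈(14·361)/780⌉ − ⌈(13·361)/780⌉ = ⌈5054/780⌉ − ⌈4693/780⌉ = 7 − 7 = 0
n=14: ⌈(15·361)/780⌉ − ⌈(14·361)/780⌉ = ⌈5415/780⌉ − ⌈5054/780⌉ = 7 − 7 = 0
n=15: ⌈(16·361)/780⌉ − ⌈(15·361)/780⌉ = ⌈5776/780⌉ − ⌈5415/780⌉ = 8 − 7 = 1
n=16: ⌈(17·361)/780⌉ − ⌈(16·361)/780⌉ = ⌈6137/780⌉ − ⌈5776/780⌉ = 8 − 8 = 0
n=17: ⌈(18·361)/780⌉ − ⌈(17·361)/780⌉ = ⌈6498/780⌉ − ⌈6137/780⌉ = 9 − 8 = 1
n=18: ⌈(19·361)/780⌉ − ⌈(18·361)/780⌉ = ⌈6859/780⌉ − ⌈6498/780⌉ = 9 − 9 = 0
n=19: ⌈(20·361)/780⌉ − ⌈(19·361)/780⌉ = ⌈7220/780⌉ − ⌈6859/780⌉ = 10 − 9 = 1
n=20: ⌈(21·361)/780⌉ − ⌈(20·361)/780⌉ = ⌈7581/780⌉ − ⌈7220/780⌉ = 10 − 10 = 0
n=21: ⌈(22·361)/780⌉ − ⌈(21·361)/780⌉ = ⌈7942/780⌉ − ⌈7581/780⌉ = 11 − 10 = 1
n=22: ⌈(23·361)/780⌉ − ⌈(22·361)/780⌉ = ⌈8303/780⌉ − ⌈7942/780⌉ = 11 − 11 = 0
n=23: ⌈(24·361)/780⌉ − ⌈(23·361)/780⌉ = ⌈8664/780⌉ − ⌈8303/780⌉ = 12 − 11 = 1
n=24: ⌈(25·361)/780⌉ − ⌈(24·361)/780⌉ = ⌈9025/780⌉ − ⌈8664/780⌉ = 12 − 12 = 0
n=25: ⌈(26·361)/780⌉ − ⌈(25·361)/780⌉ = ⌈9386/780⌉ − ⌈9025/780⌉ = 13 − 12 = 1
n=26: ⌈(27·361)/780⌉ − ⌈(26·361)/780⌉ = ⌈9747/780⌉ − ⌈9386/780⌉ = 13 − 13 = 0
n=27: ⌈(28·361)/780⌉ − ⌈(27·361)/780⌉ = ⌈10108/780⌉ − ⌈9747/780⌉ = 13 − 13 = 0
n=28: ⌈(29·361)/780⌉ − ⌈(28·361)/780⌉ = ⌈10469/780⌉ − ⌈10108/780⌉ = 14 − 13 = 1
n=29: ⌈(30·361)/780⌉ − ⌈(29·361)/780⌉ = ⌈10830/780⌉ − ⌈10469/780⌉ = 14 − 14 = 0
n=30: ⌈(31·361)/780⌉ − ⌈(30·361)/780⌉ = ⌈11191/780⌉ − ⌈10830/780⌉ = 15 − 14 = 1
n=31: ⌈(32·361)/780⌉ − ⌈(31·361)/780⌉ = ⌈11552/780⌉ − ⌈11191/780⌉ = 15 − 15 = 0
n=32: ⌈(33·361)/780⌉ − ⌈(32·361)/780⌉ = ⌈11913/780⌉ − ⌈11552/780⌉ = 16 − 15 = 1
n=33: ⌈(34·361)/780⌉ − ⌈(33·361)/780⌉ = ⌈12274/780⌉ − ⌈11913/780⌉ = 16 − 16 = 0
n=34: ⌈(35·361)/780⌉ − ⌈(34·361)/780⌉ = ⌈12635/780⌉ − ⌈12274/780⌉ = 17 − 16 = 1
n=35: ⌈(36·361)/780⌉ − ⌈(35·361)/780⌉ = ⌈12996/780⌉ − ⌈12635/780⌉ = 17 − 17 = 0
n=36: ⌈(37·361)/780⌉ − ⌈(36·361)/780⌉ = ⌈13357/780⌉ − ⌈12996/780⌉ = 18 − 17 = 1
n=37: ⌈(38·361)/780⌉ − ⌈(37·361)/780⌉ = ⌈13718/780⌉ − ⌈13357/780⌉ = 18 − 18 = 0
n=38: ⌈(39·361)/780⌉ − ⌈(38·361)/780⌉ = ⌈14079/780⌉ − ⌈13718/780⌉ = 19 − 18 = 1
n=39: ⌈(40·361)/780⌉ − ⌈(39·361)/780⌉ = ⌈14440/780⌉ − ⌈14079/780⌉ = 19 − 19 = 0
n=40: ⌈(41·361)/780⌉ − ⌈(40·361)/780⌉ = ⌈14801/780⌉ − ⌈14440/780⌉ = 19 − 19 = 0
n=41: ⌈(42·361)/780⌉ − ⌈(41·361)/780⌉ = ⌈15162/780⌉ − ⌈14801/780⌉ = 20 − 19 = 1
n=42: ⌈(43·361)/780⌉ − ⌈(42·361)/780⌉ = ⌈15523/780⌉ − ⌈15162/780⌉ = 20 − 20 = 0
n=43: ⌈(44·361)/780⌉ − ⌈(43·361)/780⌉ = ⌈15884/780⌉ − ⌈15523/780⌉ = 21 − 20 = 1

10101010101010010101010101001010101010100101


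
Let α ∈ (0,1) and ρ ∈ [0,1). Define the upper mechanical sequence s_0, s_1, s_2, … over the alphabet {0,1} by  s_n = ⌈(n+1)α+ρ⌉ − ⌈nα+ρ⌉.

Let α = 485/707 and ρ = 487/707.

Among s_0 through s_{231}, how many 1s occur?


159

#1s = Σ_{n=0}^{231} s_n = Σ_{n=0}^{231} (⌈(n+1)α+ρ⌉ − ⌈nα+ρ⌉)
the sum telescopes: every ⌈nα+ρ⌉ with 0 < n < 232 appears once with + and once with −, leaving ⌈232α+ρ⌉ − ⌈0·α+ρ⌉
232α + ρ = (232·485 + 487) / 707 = 113007/707
ρ = 487/707
⌈113007/707⌉ = 160,  ⌈487/707⌉ = 1
#1s = 160 − 1 = 159


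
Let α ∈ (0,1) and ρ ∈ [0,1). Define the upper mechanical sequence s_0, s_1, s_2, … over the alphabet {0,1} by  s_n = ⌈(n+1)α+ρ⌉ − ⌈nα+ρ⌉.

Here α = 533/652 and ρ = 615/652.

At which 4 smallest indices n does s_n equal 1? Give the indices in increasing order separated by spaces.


n=0: ⌈1148/652⌉−⌈615/652⌉ = 2−1 = 1  ← one
n=1: ⌈1681/652⌉−⌈1148/652⌉ = 3−2 = 1  ← one
n=2: ⌈2214/652⌉−⌈1681/652⌉ = 4−3 = 1  ← one
n=3: ⌈2747/652⌉−⌈2214/652⌉ = 5−4 = 1  ← one
positions of the first 4 ones: 0 1 2 3

0 1 2 3


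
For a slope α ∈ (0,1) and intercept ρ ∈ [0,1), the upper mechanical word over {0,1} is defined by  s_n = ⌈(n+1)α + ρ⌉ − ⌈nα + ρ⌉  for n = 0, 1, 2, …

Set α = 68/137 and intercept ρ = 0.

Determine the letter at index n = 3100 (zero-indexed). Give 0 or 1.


1

(n+1)α + ρ = (3101·68) / 137 = 210868/137
nα + ρ     = (3100·68) / 137 = 210800/137
⌈210868/137⌉ = 1540,  ⌈210800/137⌉ = 1539
s_{3100} = 1540 − 1539 = 1


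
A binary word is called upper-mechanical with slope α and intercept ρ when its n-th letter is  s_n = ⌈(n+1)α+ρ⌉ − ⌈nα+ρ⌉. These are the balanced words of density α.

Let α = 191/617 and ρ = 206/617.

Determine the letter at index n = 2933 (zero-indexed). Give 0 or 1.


(n+1)α + ρ = (2934·191 + 206) / 617 = 560600/617
nα + ρ     = (2933·191 + 206) / 617 = 560409/617
⌈560600/617⌉ = 909,  ⌈560409/617⌉ = 909
s_{2933} = 909 − 909 = 0

0


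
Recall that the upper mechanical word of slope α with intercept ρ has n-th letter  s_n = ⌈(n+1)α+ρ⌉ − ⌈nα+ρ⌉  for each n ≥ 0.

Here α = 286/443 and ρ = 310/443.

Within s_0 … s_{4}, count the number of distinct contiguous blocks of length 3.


3

t_n = ⌈(n·286+310)/443⌉ for n = 0 … 5:
  n=0…5: ⌈310/443⌉=1 ⌈596/443⌉=2 ⌈882/443⌉=2 ⌈1168/443⌉=3 ⌈1454/443⌉=4 ⌈1740/443⌉=4
s_n = t_(n+1) − t_n for n = 0 … 4 gives
prefix = 10110
slide a length-3 window over [0..2] … [2..4] (3 windows); first occurrence of each distinct factor:
  [  0..  2] 101
  [  1..  3] 011
  [  2..  4] 110
distinct factors: {011, 101, 110}
count = 3  (Sturmian bound for length 3 is 4)


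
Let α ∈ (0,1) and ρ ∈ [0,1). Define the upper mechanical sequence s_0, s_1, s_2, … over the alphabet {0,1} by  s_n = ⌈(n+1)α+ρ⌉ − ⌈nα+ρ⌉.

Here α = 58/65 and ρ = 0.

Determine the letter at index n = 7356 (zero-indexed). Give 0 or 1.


1

(n+1)α + ρ = (7357·58) / 65 = 426706/65
nα + ρ     = (7356·58) / 65 = 426648/65
⌈426706/65⌉ = 6565,  ⌈426648/65⌉ = 6564
s_{7356} = 6565 − 6564 = 1


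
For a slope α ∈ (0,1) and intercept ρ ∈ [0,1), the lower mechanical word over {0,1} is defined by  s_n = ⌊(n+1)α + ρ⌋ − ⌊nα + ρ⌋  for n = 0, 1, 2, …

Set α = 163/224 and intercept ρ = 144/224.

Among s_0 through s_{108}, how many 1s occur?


#1s = Σ_{n=0}^{108} s_n = Σ_{n=0}^{108} (⌊(n+1)α+ρ⌋ − ⌊nα+ρ⌋)
the sum telescopes: every ⌊nα+ρ⌋ with 0 < n < 109 appears once with + and once with −, leaving ⌊109α+ρ⌋ − ⌊0·α+ρ⌋
109α + ρ = (109·163 + 144) / 224 = 17911/224
ρ = 144/224
⌊17911/224⌋ = 79,  ⌊144/224⌋ = 0
#1s = 79 − 0 = 79

79


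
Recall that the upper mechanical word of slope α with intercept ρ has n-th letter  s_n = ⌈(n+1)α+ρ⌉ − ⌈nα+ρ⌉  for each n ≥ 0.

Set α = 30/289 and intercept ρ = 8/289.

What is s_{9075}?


(n+1)α + ρ = (9076·30 + 8) / 289 = 272288/289
nα + ρ     = (9075·30 + 8) / 289 = 272258/289
⌈272288/289⌉ = 943,  ⌈272258/289⌉ = 943
s_{9075} = 943 − 943 = 0

0


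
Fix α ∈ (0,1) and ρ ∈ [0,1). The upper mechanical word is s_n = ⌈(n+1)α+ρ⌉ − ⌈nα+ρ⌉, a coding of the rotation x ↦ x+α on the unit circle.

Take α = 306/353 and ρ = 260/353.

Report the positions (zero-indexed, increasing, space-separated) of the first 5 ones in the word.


n=0: ⌈566/353⌉−⌈260/353⌉ = 2−1 = 1  ← one
n=1: ⌈872/353⌉−⌈566/353⌉ = 3−2 = 1  ← one
n=2: ⌈1178/353⌉−⌈872/353⌉ = 4−3 = 1  ← one
n=3: ⌈1484/353⌉−⌈1178/353⌉ = 5−4 = 1  ← one
n=4: ⌈1790/353⌉−⌈1484/353⌉ = 6−5 = 1  ← one
positions of the first 5 ones: 0 1 2 3 4

0 1 2 3 4


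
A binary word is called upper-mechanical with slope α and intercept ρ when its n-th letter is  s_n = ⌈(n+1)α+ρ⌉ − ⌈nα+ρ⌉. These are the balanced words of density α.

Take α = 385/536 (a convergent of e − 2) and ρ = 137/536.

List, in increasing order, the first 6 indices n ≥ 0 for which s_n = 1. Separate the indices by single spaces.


n=0: ⌈522/536⌉−⌈137/536⌉ = 1−1 = 0
n=1: ⌈907/536⌉−⌈522/536⌉ = 2−1 = 1  ← one
n=2: ⌈1292/536⌉−⌈907/536⌉ = 3−2 = 1  ← one
n=3: ⌈1677/536⌉−⌈1292/536⌉ = 4−3 = 1  ← one
n=4: ⌈2062/536⌉−⌈1677/536⌉ = 4−4 = 0
n=5: ⌈2447/536⌉−⌈2062/536⌉ = 5−4 = 1  ← one
n=6: ⌈2832/536⌉−⌈2447/536⌉ = 6−5 = 1  ← one
n=7: ⌈3217/536⌉−⌈2832/536⌉ = 7−6 = 1  ← one
positions of the first 6 ones: 1 2 3 5 6 7

1 2 3 5 6 7


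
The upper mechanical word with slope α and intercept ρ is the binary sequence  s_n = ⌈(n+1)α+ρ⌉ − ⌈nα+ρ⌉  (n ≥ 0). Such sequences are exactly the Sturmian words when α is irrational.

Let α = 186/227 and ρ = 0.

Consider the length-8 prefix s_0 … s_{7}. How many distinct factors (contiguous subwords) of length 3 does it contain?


t_n = ⌈(n·186)/227⌉ for n = 0 … 8:
  n=0…8: ⌈0/227⌉=0 ⌈186/227⌉=1 ⌈372/227⌉=2 ⌈558/227⌉=3 ⌈744/227⌉=4 ⌈930/227⌉=5 ⌈1116/227⌉=5 ⌈1302/227⌉=6 ⌈1488/227⌉=7
s_n = t_(n+1) − t_n for n = 0 … 7 gives
prefix = 11111011
slide a length-3 window over [0..2] … [5..7] (6 windows); first occurrence of each distinct factor:
  [  0..  2] 111
  [  3..  5] 110
  [  4..  6] 101
  [  5..  7] 011
  (the other 2 windows repeat one of these)
distinct factors: {011, 101, 110, 111}
count = 4  (Sturmian bound for length 3 is 4)

4


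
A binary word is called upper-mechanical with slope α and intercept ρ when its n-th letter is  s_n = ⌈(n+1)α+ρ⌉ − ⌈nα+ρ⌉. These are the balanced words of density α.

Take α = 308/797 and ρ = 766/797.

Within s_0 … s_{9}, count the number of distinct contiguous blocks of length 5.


t_n = ⌈(n·308+766)/797⌉ for n = 0 … 10:
  n=0…9: ⌈766/797⌉=1 ⌈1074/797⌉=2 ⌈1382/797⌉=2 ⌈1690/797⌉=3 ⌈1998/797⌉=3 ⌈2306/797⌉=3 ⌈2614/797⌉=4 ⌈2922/797⌉=4 ⌈3230/797⌉=5 ⌈3538/797⌉=5
  n=10: ⌈3846/797⌉=5
s_n = t_(n+1) − t_n for n = 0 … 9 gives
prefix = 1010010100
slide a length-5 window over [0..4] … [5..9] (6 windows); first occurrence of each distinct factor:
  [  0..  4] 10100
  [  1..  5] 01001
  [  2..  6] 10010
  [  3..  7] 00101
  [  4..  8] 01010
  (the other 1 window repeats one of these)
distinct factors: {00101, 01001, 01010, 10010, 10100}
count = 5  (Sturmian bound for length 5 is 6)

5


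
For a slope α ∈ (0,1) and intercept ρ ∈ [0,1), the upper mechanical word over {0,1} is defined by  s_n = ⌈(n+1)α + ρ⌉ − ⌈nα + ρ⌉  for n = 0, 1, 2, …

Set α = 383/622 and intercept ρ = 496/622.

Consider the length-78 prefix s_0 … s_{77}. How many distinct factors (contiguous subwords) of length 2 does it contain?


t_n = ⌈(n·383+496)/622⌉ for n = 0 … 78:
  n=0…9: ⌈496/622⌉=1 ⌈879/622⌉=2 ⌈1262/622⌉=3 ⌈1645/622⌉=3 ⌈2028/622⌉=4 ⌈2411/622⌉=4 ⌈2794/622⌉=5 ⌈3177/622⌉=6 ⌈3560/622⌉=6 ⌈3943/622⌉=7
  n=10…19: ⌈4326/622⌉=7 ⌈4709/622⌉=8 ⌈5092/622⌉=9 ⌈5475/622⌉=9 ⌈5858/622⌉=10 ⌈6241/622⌉=11 ⌈6624/622⌉=11 ⌈7007/622⌉=12 ⌈7390/622⌉=12 ⌈7773/622⌉=13
  n=20…29: ⌈8156/622⌉=14 ⌈8539/622⌉=14 ⌈8922/622⌉=15 ⌈9305/622⌉=15 ⌈9688/622⌉=16 ⌈10071/622⌉=17 ⌈10454/622⌉=17 ⌈10837/622⌉=18 ⌈11220/622⌉=19 ⌈11603/622⌉=19
  n=30…39: ⌈11986/622⌉=20 ⌈12369/622⌉=20 ⌈12752/622⌉=21 ⌈13135/622⌉=22 ⌈13518/622⌉=22 ⌈13901/622⌉=23 ⌈14284/622⌉=23 ⌈14667/622⌉=24 ⌈15050/622⌉=25 ⌈15433/622⌉=25
  n=40…49: ⌈15816/622⌉=26 ⌈16199/622⌉=27 ⌈16582/622⌉=27 ⌈16965/622⌉=28 ⌈17348/622⌉=28 ⌈17731/622⌉=29 ⌈18114/622⌉=30 ⌈18497/622⌉=30 ⌈18880/622⌉=31 ⌈19263/622⌉=31
  n=50…59: ⌈19646/622⌉=32 ⌈20029/622⌉=33 ⌈20412/622⌉=33 ⌈20795/622⌉=34 ⌈21178/622⌉=35 ⌈21561/622⌉=35 ⌈21944/622⌉=36 ⌈22327/622⌉=36 ⌈22710/622⌉=37 ⌈23093/622⌉=38
  n=60…69: ⌈23476/622⌉=38 ⌈23859/622⌉=39 ⌈24242/622⌉=39 ⌈24625/622⌉=40 ⌈25008/622⌉=41 ⌈25391/622⌉=41 ⌈25774/622⌉=42 ⌈26157/622⌉=43 ⌈26540/622⌉=43 ⌈26923/622⌉=44
  n=70…78: ⌈27306/622⌉=44 ⌈27689/622⌉=45 ⌈28072/622⌉=46 ⌈28455/622⌉=46 ⌈28838/622⌉=47 ⌈29221/622⌉=47 ⌈29604/622⌉=48 ⌈29987/622⌉=49 ⌈30370/622⌉=49
s_n = t_(n+1) − t_n for n = 0 … 77 gives
prefix = 110101101011011010110101101101011010110110101101011011010110101101101011010110
slide a length-2 window over [0..1] … [76..77] (77 windows); first occurrence of each distinct factor:
  [  0..  1] 11
  [  1..  2] 10
  [  2..  3] 01
  (the other 74 windows repeat one of these)
distinct factors: {01, 10, 11}
count = 3  (Sturmian bound for length 2 is 3)

3


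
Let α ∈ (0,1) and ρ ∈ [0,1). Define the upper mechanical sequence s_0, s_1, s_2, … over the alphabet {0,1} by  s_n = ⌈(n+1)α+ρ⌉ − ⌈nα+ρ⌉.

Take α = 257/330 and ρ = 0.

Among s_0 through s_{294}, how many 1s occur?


230

#1s = Σ_{n=0}^{294} s_n = Σ_{n=0}^{294} (⌈(n+1)α+ρ⌉ − ⌈nα+ρ⌉)
the sum telescopes: every ⌈nα+ρ⌉ with 0 < n < 295 appears once with + and once with −, leaving ⌈295α+ρ⌉ − ⌈0·α+ρ⌉
295α + ρ = (295·257) / 330 = 75815/330
ρ = 0/330
⌈75815/330⌉ = 230,  ⌈0/330⌉ = 0
#1s = 230 − 0 = 230


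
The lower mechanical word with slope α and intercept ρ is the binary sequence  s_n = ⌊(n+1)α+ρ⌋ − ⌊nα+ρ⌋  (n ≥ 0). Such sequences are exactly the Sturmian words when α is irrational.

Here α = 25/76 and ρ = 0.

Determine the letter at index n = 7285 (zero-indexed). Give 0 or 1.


(n+1)α + ρ = (7286·25) / 76 = 182150/76
nα + ρ     = (7285·25) / 76 = 182125/76
⌊182150/76⌋ = 2396,  ⌊182125/76⌋ = 2396
s_{7285} = 2396 − 2396 = 0

0


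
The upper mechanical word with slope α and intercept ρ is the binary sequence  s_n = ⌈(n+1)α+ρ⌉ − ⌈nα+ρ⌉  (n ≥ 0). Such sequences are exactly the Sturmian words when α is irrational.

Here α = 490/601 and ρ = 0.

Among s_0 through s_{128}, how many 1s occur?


#1s = Σ_{n=0}^{128} s_n = Σ_{n=0}^{128} (⌈(n+1)α+ρ⌉ − ⌈nα+ρ⌉)
the sum telescopes: every ⌈nα+ρ⌉ with 0 < n < 129 appears once with + and once with −, leaving ⌈129α+ρ⌉ − ⌈0·α+ρ⌉
129α + ρ = (129·490) / 601 = 63210/601
ρ = 0/601
⌈63210/601⌉ = 106,  ⌈0/601⌉ = 0
#1s = 106 − 0 = 106

106


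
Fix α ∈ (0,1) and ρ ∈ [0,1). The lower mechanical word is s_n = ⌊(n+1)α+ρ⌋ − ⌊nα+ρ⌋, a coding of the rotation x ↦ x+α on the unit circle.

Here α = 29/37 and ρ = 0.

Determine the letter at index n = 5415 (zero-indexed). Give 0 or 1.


0

(n+1)α + ρ = (5416·29) / 37 = 157064/37
nα + ρ     = (5415·29) / 37 = 157035/37
⌊157064/37⌋ = 4244,  ⌊157035/37⌋ = 4244
s_{5415} = 4244 − 4244 = 0


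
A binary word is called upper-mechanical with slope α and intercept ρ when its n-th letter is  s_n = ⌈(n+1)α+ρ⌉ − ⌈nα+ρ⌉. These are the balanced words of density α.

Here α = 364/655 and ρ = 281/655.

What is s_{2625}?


(n+1)α + ρ = (2626·364 + 281) / 655 = 956145/655
nα + ρ     = (2625·364 + 281) / 655 = 955781/655
⌈956145/655⌉ = 1460,  ⌈955781/655⌉ = 1460
s_{2625} = 1460 − 1460 = 0

0


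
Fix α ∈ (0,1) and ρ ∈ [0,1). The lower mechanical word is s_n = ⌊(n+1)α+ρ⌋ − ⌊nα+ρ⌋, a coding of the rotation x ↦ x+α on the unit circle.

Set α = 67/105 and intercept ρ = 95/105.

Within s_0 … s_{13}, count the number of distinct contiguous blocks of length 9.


t_n = ⌊(n·67+95)/105⌋ for n = 0 … 14:
  n=0…9: ⌊95/105⌋=0 ⌊162/105⌋=1 ⌊229/105⌋=2 ⌊296/105⌋=2 ⌊363/105⌋=3 ⌊430/105⌋=4 ⌊497/105⌋=4 ⌊564/105⌋=5 ⌊631/105⌋=6 ⌊698/105⌋=6
  n=10…14: ⌊765/105⌋=7 ⌊832/105⌋=7 ⌊899/105⌋=8 ⌊966/105⌋=9 ⌊1033/105⌋=9
s_n = t_(n+1) − t_n for n = 0 … 13 gives
prefix = 11011011010110
slide a length-9 window over [0..8] … [5..13] (6 windows); first occurrence of each distinct factor:
  [  0..  8] 110110110
  [  1..  9] 101101101
  [  2.. 10] 011011010
  [  3.. 11] 110110101
  [  4.. 12] 101101011
  [  5.. 13] 011010110
distinct factors: {011010110, 011011010, 101101011, 101101101, 110110101, 110110110}
count = 6  (Sturmian bound for length 9 is 10)

6


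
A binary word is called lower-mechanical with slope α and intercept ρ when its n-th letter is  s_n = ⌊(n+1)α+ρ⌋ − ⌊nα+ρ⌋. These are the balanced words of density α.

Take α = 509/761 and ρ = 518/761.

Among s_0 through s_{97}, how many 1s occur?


#1s = Σ_{n=0}^{97} s_n = Σ_{n=0}^{97} (⌊(n+1)α+ρ⌋ − ⌊nα+ρ⌋)
the sum telescopes: every ⌊nα+ρ⌋ with 0 < n < 98 appears once with + and once with −, leaving ⌊98α+ρ⌋ − ⌊0·α+ρ⌋
98α + ρ = (98·509 + 518) / 761 = 50400/761
ρ = 518/761
⌊50400/761⌋ = 66,  ⌊518/761⌋ = 0
#1s = 66 − 0 = 66

66


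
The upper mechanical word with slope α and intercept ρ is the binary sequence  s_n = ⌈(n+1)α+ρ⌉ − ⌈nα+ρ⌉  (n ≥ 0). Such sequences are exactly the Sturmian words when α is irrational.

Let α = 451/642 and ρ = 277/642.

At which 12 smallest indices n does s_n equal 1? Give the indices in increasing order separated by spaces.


0 2 3 5 6 7 9 10 12 13 15 16

n=0: ⌈728/642⌉−⌈277/642⌉ = 2−1 = 1  ← one
n=1: ⌈1179/642⌉−⌈728/642⌉ = 2−2 = 0
n=2: ⌈1630/642⌉−⌈1179/642⌉ = 3−2 = 1  ← one
n=3: ⌈2081/642⌉−⌈1630/642⌉ = 4−3 = 1  ← one
n=4: ⌈2532/642⌉−⌈2081/642⌉ = 4−4 = 0
n=5: ⌈2983/642⌉−⌈2532/642⌉ = 5−4 = 1  ← one
n=6: ⌈3434/642⌉−⌈2983/642⌉ = 6−5 = 1  ← one
n=7: ⌈3885/642⌉−⌈3434/642⌉ = 7−6 = 1  ← one
n=8: ⌈4336/642⌉−⌈3885/642⌉ = 7−7 = 0
n=9: ⌈4787/642⌉−⌈4336/642⌉ = 8−7 = 1  ← one
n=10: ⌈5238/642⌉−⌈4787/642⌉ = 9−8 = 1  ← one
n=11: ⌈5689/642⌉−⌈5238/642⌉ = 9−9 = 0
n=12: ⌈6140/642⌉−⌈5689/642⌉ = 10−9 = 1  ← one
n=13: ⌈6591/642⌉−⌈6140/642⌉ = 11−10 = 1  ← one
n=14: ⌈7042/642⌉−⌈6591/642⌉ = 11−11 = 0
n=15: ⌈7493/642⌉−⌈7042/642⌉ = 12−11 = 1  ← one
n=16: ⌈7944/642⌉−⌈7493/642⌉ = 13−12 = 1  ← one
positions of the first 12 ones: 0 2 3 5 6 7 9 10 12 13 15 16


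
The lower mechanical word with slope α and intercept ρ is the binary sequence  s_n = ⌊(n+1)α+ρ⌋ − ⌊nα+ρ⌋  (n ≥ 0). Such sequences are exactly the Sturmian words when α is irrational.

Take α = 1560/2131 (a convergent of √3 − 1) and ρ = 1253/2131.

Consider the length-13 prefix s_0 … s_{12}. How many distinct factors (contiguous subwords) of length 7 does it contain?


t_n = ⌊(n·1560+1253)/2131⌋ for n = 0 … 13:
  n=0…9: ⌊1253/2131⌋=0 ⌊2813/2131⌋=1 ⌊4373/2131⌋=2 ⌊5933/2131⌋=2 ⌊7493/2131⌋=3 ⌊9053/2131⌋=4 ⌊10613/2131⌋=4 ⌊12173/2131⌋=5 ⌊13733/2131⌋=6 ⌊15293/2131⌋=7
  n=10…13: ⌊16853/2131⌋=7 ⌊18413/2131⌋=8 ⌊19973/2131⌋=9 ⌊21533/2131⌋=10
s_n = t_(n+1) − t_n for n = 0 … 12 gives
prefix = 1101101110111
slide a length-7 window over [0..6] … [6..12] (7 windows); first occurrence of each distinct factor:
  [  0..  6] 1101101
  [  1..  7] 1011011
  [  2..  8] 0110111
  [  3..  9] 1101110
  [  4.. 10] 1011101
  [  5.. 11] 0111011
  [  6.. 12] 1110111
distinct factors: {0110111, 0111011, 1011011, 1011101, 1101101, 1101110, 1110111}
count = 7  (Sturmian bound for length 7 is 8)

7


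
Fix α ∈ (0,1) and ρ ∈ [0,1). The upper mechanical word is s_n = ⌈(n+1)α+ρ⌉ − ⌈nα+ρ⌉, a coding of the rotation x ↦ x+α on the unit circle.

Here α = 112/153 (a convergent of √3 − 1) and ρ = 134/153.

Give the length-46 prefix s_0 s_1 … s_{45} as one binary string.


n=0: ⌈(1·112+134)/153⌉ − ⌈(0·112+134)/153⌉ = ⌈246/153⌉ − ⌈134/153⌉ = 2 − 1 = 1
n=1: ⌈(2·112+134)/153⌉ − ⌈(1·112+134)/153⌉ = ⌈358/153⌉ − ⌈246/153⌉ = 3 − 2 = 1
n=2: ⌈(3·112+134)/153⌉ − ⌈(2·112+134)/153⌉ = ⌈470/153⌉ − ⌈358/153⌉ = 4 − 3 = 1
n=3: ⌈(4·112+134)/153⌉ − ⌈(3·112+134)/153⌉ = ⌈582/153⌉ − ⌈470/153⌉ = 4 − 4 = 0
n=4: ⌈(5·112+134)/153⌉ − ⌈(4·112+134)/153⌉ = ⌈694/153⌉ − ⌈582/153⌉ = 5 − 4 = 1
n=5: ⌈(6·112+134)/153⌉ − ⌈(5·112+134)/153⌉ = ⌈806/153⌉ − ⌈694/153⌉ = 6 − 5 = 1
n=6: ⌈(7·112+134)/153⌉ − ⌈(6·112+134)/153⌉ = ⌈918/153⌉ − ⌈806/153⌉ = 6 − 6 = 0
n=7: ⌈(8·112+134)/153⌉ − ⌈(7·112+134)/153⌉ = ⌈1030/153⌉ − ⌈918/153⌉ = 7 − 6 = 1
n=8: ⌈(9·112+134)/153⌉ − ⌈(8·112+134)/153⌉ = ⌈1142/153⌉ − ⌈1030/153⌉ = 8 − 7 = 1
n=9: ⌈(10·112+134)/153⌉ − ⌈(9·112+134)/153⌉ = ⌈1254/153⌉ − ⌈1142/153⌉ = 9 − 8 = 1
n=10: ⌈(11·112+134)/153⌉ − ⌈(10·112+134)/153⌉ = ⌈1366/153⌉ − ⌈1254/153⌉ = 9 − 9 = 0
n=11: ⌈(12·112+134)/153⌉ − ⌈(11·112+134)/153⌉ = ⌈1478/153⌉ − ⌈1366/153⌉ = 10 − 9 = 1
n=12: ⌈(13·112+134)/153⌉ − ⌈(12·112+134)/153⌉ = ⌈1590/153⌉ − ⌈1478/153⌉ = 11 − 10 = 1
n=13: ⌈(14·112+134)/153⌉ − ⌈(13·112+134)/153⌉ = ⌈1702/153⌉ − ⌈1590/153⌉ = 12 − 11 = 1
n=14: ⌈(15·112+134)/153⌉ − ⌈(14·112+134)/153⌉ = ⌈1814/153⌉ − ⌈1702/153⌉ = 12 − 12 = 0
n=15: ⌈(16·112+134)/153⌉ − ⌈(15·112+134)/153⌉ = ⌈1926/153⌉ − ⌈1814/153⌉ = 13 − 12 = 1
n=16: ⌈(17·112+134)/153⌉ − ⌈(16·112+134)/153⌉ = ⌈2038/153⌉ − ⌈1926/153⌉ = 14 − 13 = 1
n=17: ⌈(18·112+134)/153⌉ − ⌈(17·112+134)/153⌉ = ⌈2150/153⌉ − ⌈2038/153⌉ = 15 − 14 = 1
n=18: ⌈(19·112+134)/153⌉ − ⌈(18·112+134)/153⌉ = ⌈2262/153⌉ − ⌈2150/153⌉ = 15 − 15 = 0
n=19: ⌈(20·112+134)/153⌉ − ⌈(19·112+134)/153⌉ = ⌈2374/153⌉ − ⌈2262/153⌉ = 16 − 15 = 1
n=20: ⌈(21·112+134)/153⌉ − ⌈(20·112+134)/153⌉ = ⌈2486/153⌉ − ⌈2374/153⌉ = 17 − 16 = 1
n=21: ⌈(22·112+134)/153⌉ − ⌈(21·112+134)/153⌉ = ⌈2598/153⌉ − ⌈2486/153⌉ = 17 − 17 = 0
n=22: ⌈(23·112+134)/153⌉ − ⌈(22·112+134)/153⌉ = ⌈2710/153⌉ − ⌈2598/153⌉ = 18 − 17 = 1
n=23: ⌈(24·112+134)/153⌉ − ⌈(23·112+134)/153⌉ = ⌈2822/153⌉ − ⌈2710/153⌉ = 19 − 18 = 1
n=24: ⌈(25·112+134)/153⌉ − ⌈(24·112+134)/153⌉ = ⌈2934/153⌉ − ⌈2822/153⌉ = 20 − 19 = 1
n=25: ⌈(26·112+134)/153⌉ − ⌈(25·112+134)/153⌉ = ⌈3046/153⌉ − ⌈2934/153⌉ = 20 − 20 = 0
n=26: ⌈(27·112+134)/153⌉ − ⌈(26·112+134)/153⌉ = ⌈3158/153⌉ − ⌈3046/153⌉ = 21 − 20 = 1
n=27: ⌈(28·112+134)/153⌉ − ⌈(27·112+134)/153⌉ = ⌈3270/153⌉ − ⌈3158/153⌉ = 22 − 21 = 1
n=28: ⌈(29·112+134)/153⌉ − ⌈(28·112+134)/153⌉ = ⌈3382/153⌉ − ⌈3270/153⌉ = 23 − 22 = 1
n=29: ⌈(30·112+134)/153⌉ − ⌈(29·112+134)/153⌉ = ⌈3494/153⌉ − ⌈3382/153⌉ = 23 − 23 = 0
n=30: ⌈(31·112+134)/153⌉ − ⌈(30·112+134)/153⌉ = ⌈3606/153⌉ − ⌈3494/153⌉ = 24 − 23 = 1
n=31: ⌈(32·112+134)/153⌉ − ⌈(31·112+134)/153⌉ = ⌈3718/153⌉ − ⌈3606/153⌉ = 25 − 24 = 1
n=32: ⌈(33·112+134)/153⌉ − ⌈(32·112+134)/153⌉ = ⌈3830/153⌉ − ⌈3718/153⌉ = 26 − 25 = 1
n=33: ⌈(34·112+134)/153⌉ − ⌈(33·112+134)/153⌉ = ⌈3942/153⌉ − ⌈3830/153⌉ = 26 − 26 = 0
n=34: ⌈(35·112+134)/153⌉ − ⌈(34·112+134)/153⌉ = ⌈4054/153⌉ − ⌈3942/153⌉ = 27 − 26 = 1
n=35: ⌈(36·112+134)/153⌉ − ⌈(35·112+134)/153⌉ = ⌈4166/153⌉ − ⌈4054/153⌉ = 28 − 27 = 1
n=36: ⌈(37·112+134)/153⌉ − ⌈(36·112+134)/153⌉ = ⌈4278/153⌉ − ⌈4166/153⌉ = 28 − 28 = 0
n=37: ⌈(38·112+134)/153⌉ − ⌈(37·112+134)/153⌉ = ⌈4390/153⌉ − ⌈4278/153⌉ = 29 − 28 = 1
n=38: ⌈(39·112+134)/153⌉ − ⌈(38·112+134)/153⌉ = ⌈4502/153⌉ − ⌈4390/153⌉ = 30 − 29 = 1
n=39: ⌈(40·112+134)/153⌉ − ⌈(39·112+134)/153⌉ = ⌈4614/153⌉ − ⌈4502/153⌉ = 31 − 30 = 1
n=40: ⌈(41·112+134)/153⌉ − ⌈(40·112+134)/153⌉ = ⌈4726/153⌉ − ⌈4614/153⌉ = 31 − 31 = 0
n=41: ⌈(42·112+134)/153⌉ − ⌈(41·112+134)/153⌉ = ⌈4838/153⌉ − ⌈4726/153⌉ = 32 − 31 = 1
n=42: ⌈(43·112+134)/153⌉ − ⌈(42·112+134)/153⌉ = ⌈4950/153⌉ − ⌈4838/153⌉ = 33 − 32 = 1
n=43: ⌈(44·112+134)/153⌉ − ⌈(43·112+134)/153⌉ = ⌈5062/153⌉ − ⌈4950/153⌉ = 34 − 33 = 1
n=44: ⌈(45·112+134)/153⌉ − ⌈(44·112+134)/153⌉ = ⌈5174/153⌉ − ⌈5062/153⌉ = 34 − 34 = 0
n=45: ⌈(46·112+134)/153⌉ − ⌈(45·112+134)/153⌉ = ⌈5286/153⌉ − ⌈5174/153⌉ = 35 − 34 = 1

1110110111011101110110111011101110110111011101


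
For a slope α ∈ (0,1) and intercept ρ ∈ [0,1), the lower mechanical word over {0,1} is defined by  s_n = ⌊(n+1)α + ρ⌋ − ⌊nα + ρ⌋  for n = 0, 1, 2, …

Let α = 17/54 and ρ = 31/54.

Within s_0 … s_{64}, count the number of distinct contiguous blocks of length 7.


t_n = ⌊(n·17+31)/54⌋ for n = 0 … 65:
  n=0…9: ⌊31/54⌋=0 ⌊48/54⌋=0 ⌊65/54⌋=1 ⌊82/54⌋=1 ⌊99/54⌋=1 ⌊116/54⌋=2 ⌊133/54⌋=2 ⌊150/54⌋=2 ⌊167/54⌋=3 ⌊184/54⌋=3
  n=10…19: ⌊201/54⌋=3 ⌊218/54⌋=4 ⌊235/54⌋=4 ⌊252/54⌋=4 ⌊269/54⌋=4 ⌊286/54⌋=5 ⌊303/54⌋=5 ⌊320/54⌋=5 ⌊337/54⌋=6 ⌊354/54⌋=6
  n=20…29: ⌊371/54⌋=6 ⌊388/54⌋=7 ⌊405/54⌋=7 ⌊422/54⌋=7 ⌊439/54⌋=8 ⌊456/54⌋=8 ⌊473/54⌋=8 ⌊490/54⌋=9 ⌊507/54⌋=9 ⌊524/54⌋=9
  n=30…39: ⌊541/54⌋=10 ⌊558/54⌋=10 ⌊575/54⌋=10 ⌊592/54⌋=10 ⌊609/54⌋=11 ⌊626/54⌋=11 ⌊643/54⌋=11 ⌊660/54⌋=12 ⌊677/54⌋=12 ⌊694/54⌋=12
  n=40…49: ⌊711/54⌋=13 ⌊728/54⌋=13 ⌊745/54⌋=13 ⌊762/54⌋=14 ⌊779/54⌋=14 ⌊796/54⌋=14 ⌊813/54⌋=15 ⌊830/54⌋=15 ⌊847/54⌋=15 ⌊864/54⌋=16
  n=50…59: ⌊881/54⌋=16 ⌊898/54⌋=16 ⌊915/54⌋=16 ⌊932/54⌋=17 ⌊949/54⌋=17 ⌊966/54⌋=17 ⌊983/54⌋=18 ⌊1000/54⌋=18 ⌊1017/54⌋=18 ⌊1034/54⌋=19
  n=60…65: ⌊1051/54⌋=19 ⌊1068/54⌋=19 ⌊1085/54⌋=20 ⌊1102/54⌋=20 ⌊1119/54⌋=20 ⌊1136/54⌋=21
s_n = t_(n+1) − t_n for n = 0 … 64 gives
prefix = 01001001001000100100100100100100010010010010010010001001001001001
slide a length-7 window over [0..6] … [58..64] (59 windows); first occurrence of each distinct factor:
  [  0..  6] 0100100
  [  1..  7] 1001001
  [  2..  8] 0010010
  [  7.. 13] 1001000
  [  8.. 14] 0010001
  [  9.. 15] 0100010
  [ 10.. 16] 1000100
  [ 11.. 17] 0001001
  (the other 51 windows repeat one of these)
distinct factors: {0001001, 0010001, 0010010, 0100010, 0100100, 1000100, 1001000, 1001001}
count = 8  (Sturmian bound for length 7 is 8)

8


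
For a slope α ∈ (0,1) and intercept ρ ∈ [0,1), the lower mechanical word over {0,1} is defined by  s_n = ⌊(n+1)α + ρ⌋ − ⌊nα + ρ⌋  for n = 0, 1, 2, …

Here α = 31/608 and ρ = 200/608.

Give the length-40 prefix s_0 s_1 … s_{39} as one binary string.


n=0: ⌊(1·31+200)/608⌋ − ⌊(0·31+200)/608⌋ = ⌊231/608⌋ − ⌊200/608⌋ = 0 − 0 = 0
n=1: ⌊(2·31+200)/608⌋ − ⌊(1·31+200)/608⌋ = ⌊262/608⌋ − ⌊231/608⌋ = 0 − 0 = 0
n=2: ⌊(3·31+200)/608⌋ − ⌊(2·31+200)/608⌋ = ⌊293/608⌋ − ⌊262/608⌋ = 0 − 0 = 0
n=3: ⌊(4·31+200)/608⌋ − ⌊(3·31+200)/608⌋ = ⌊324/608⌋ − ⌊293/608⌋ = 0 − 0 = 0
n=4: ⌊(5·31+200)/608⌋ − ⌊(4·31+200)/608⌋ = ⌊355/608⌋ − ⌊324/608⌋ = 0 − 0 = 0
n=5: ⌊(6·31+200)/608⌋ − ⌊(5·31+200)/608⌋ = ⌊386/608⌋ − ⌊355/608⌋ = 0 − 0 = 0
n=6: ⌊(7·31+200)/608⌋ − ⌊(6·31+200)/608⌋ = ⌊417/608⌋ − ⌊386/608⌋ = 0 − 0 = 0
n=7: ⌊(8·31+200)/608⌋ − ⌊(7·31+200)/608⌋ = ⌊448/608⌋ − ⌊417/608⌋ = 0 − 0 = 0
n=8: ⌊(9·31+200)/608⌋ − ⌊(8·31+200)/608⌋ = ⌊479/608⌋ − ⌊448/608⌋ = 0 − 0 = 0
n=9: ⌊(10·31+200)/608⌋ − ⌊(9·31+200)/608⌋ = ⌊510/608⌋ − ⌊479/608⌋ = 0 − 0 = 0
n=10: ⌊(11·31+200)/608⌋ − ⌊(10·31+200)/608⌋ = ⌊541/608⌋ − ⌊510/608⌋ = 0 − 0 = 0
n=11: ⌊(12·31+200)/608⌋ − ⌊(11·31+200)/608⌋ = ⌊572/608⌋ − ⌊541/608⌋ = 0 − 0 = 0
n=12: ⌊(13·31+200)/608⌋ − ⌊(12·31+200)/608⌋ = ⌊603/608⌋ − ⌊572/608⌋ = 0 − 0 = 0
n=13: ⌊(14·31+200)/608⌋ − ⌊(13·31+200)/608⌋ = ⌊634/608⌋ − ⌊603/608⌋ = 1 − 0 = 1
n=14: ⌊(15·31+200)/608⌋ − ⌊(14·31+200)/608⌋ = ⌊665/608⌋ − ⌊634/608⌋ = 1 − 1 = 0
n=15: ⌊(16·31+200)/608⌋ − ⌊(15·31+200)/608⌋ = ⌊696/608⌋ − ⌊665/608⌋ = 1 − 1 = 0
n=16: ⌊(17·31+200)/608⌋ − ⌊(16·31+200)/608⌋ = ⌊727/608⌋ − ⌊696/608⌋ = 1 − 1 = 0
n=17: ⌊(18·31+200)/608⌋ − ⌊(17·31+200)/608⌋ = ⌊758/608⌋ − ⌊727/608⌋ = 1 − 1 = 0
n=18: ⌊(19·31+200)/608⌋ − ⌊(18·31+200)/608⌋ = ⌊789/608⌋ − ⌊758/608⌋ = 1 − 1 = 0
n=19: ⌊(20·31+200)/608⌋ − ⌊(19·31+200)/608⌋ = ⌊820/608⌋ − ⌊789/608⌋ = 1 − 1 = 0
n=20: ⌊(21·31+200)/608⌋ − ⌊(20·31+200)/608⌋ = ⌊851/608⌋ − ⌊820/608⌋ = 1 − 1 = 0
n=21: ⌊(22·31+200)/608⌋ − ⌊(21·31+200)/608⌋ = ⌊882/608⌋ − ⌊851/608⌋ = 1 − 1 = 0
n=22: ⌊(23·31+200)/608⌋ − ⌊(22·31+200)/608⌋ = ⌊913/608⌋ − ⌊882/608⌋ = 1 − 1 = 0
n=23: ⌊(24·31+200)/608⌋ − ⌊(23·31+200)/608⌋ = ⌊944/608⌋ − ⌊913/608⌋ = 1 − 1 = 0
n=24: ⌊(25·31+200)/608⌋ − ⌊(24·31+200)/608⌋ = ⌊975/608⌋ − ⌊944/608⌋ = 1 − 1 = 0
n=25: ⌊(26·31+200)/608⌋ − ⌊(25·31+200)/608⌋ = ⌊1006/608⌋ − ⌊975/608⌋ = 1 − 1 = 0
n=26: ⌊(27·31+200)/608⌋ − ⌊(26·31+200)/608⌋ = ⌊1037/608⌋ − ⌊1006/608⌋ = 1 − 1 = 0
n=27: ⌊(28·31+200)/608⌋ − ⌊(27·31+200)/608⌋ = ⌊1068/608⌋ − ⌊1037/608⌋ = 1 − 1 = 0
n=28: ⌊(29·31+200)/608⌋ − ⌊(28·31+200)/608⌋ = ⌊1099/608⌋ − ⌊1068/608⌋ = 1 − 1 = 0
n=29: ⌊(30·31+200)/608⌋ − ⌊(29·31+200)/608⌋ = ⌊1130/608⌋ − ⌊1099/608⌋ = 1 − 1 = 0
n=30: ⌊(31·31+200)/608⌋ − ⌊(30·31+200)/608⌋ = ⌊1161/608⌋ − ⌊1130/608⌋ = 1 − 1 = 0
n=31: ⌊(32·31+200)/608⌋ − ⌊(31·31+200)/608⌋ = ⌊1192/608⌋ − ⌊1161/608⌋ = 1 − 1 = 0
n=32: ⌊(33·31+200)/608⌋ − ⌊(32·31+200)/608⌋ = ⌊1223/608⌋ − ⌊1192/608⌋ = 2 − 1 = 1
n=33: ⌊(34·31+200)/608⌋ − ⌊(33·31+200)/608⌋ = ⌊1254/608⌋ − ⌊1223/608⌋ = 2 − 2 = 0
n=34: ⌊(35·31+200)/608⌋ − ⌊(34·31+200)/608⌋ = ⌊1285/608⌋ − ⌊1254/608⌋ = 2 − 2 = 0
n=35: ⌊(36·31+200)/608⌋ − ⌊(35·31+200)/608⌋ = ⌊1316/608⌋ − ⌊1285/608⌋ = 2 − 2 = 0
n=36: ⌊(37·31+200)/608⌋ − ⌊(36·31+200)/608⌋ = ⌊1347/608⌋ − ⌊1316/608⌋ = 2 − 2 = 0
n=37: ⌊(38·31+200)/608⌋ − ⌊(37·31+200)/608⌋ = ⌊1378/608⌋ − ⌊1347/608⌋ = 2 − 2 = 0
n=38: ⌊(39·31+200)/608⌋ − ⌊(38·31+200)/608⌋ = ⌊1409/608⌋ − ⌊1378/608⌋ = 2 − 2 = 0
n=39: ⌊(40·31+200)/608⌋ − ⌊(39·31+200)/608⌋ = ⌊1440/608⌋ − ⌊1409/608⌋ = 2 − 2 = 0

0000000000000100000000000000000010000000


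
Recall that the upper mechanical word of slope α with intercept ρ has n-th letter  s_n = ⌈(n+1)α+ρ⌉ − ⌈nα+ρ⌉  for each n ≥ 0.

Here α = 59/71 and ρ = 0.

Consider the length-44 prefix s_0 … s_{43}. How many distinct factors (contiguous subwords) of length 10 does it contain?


6

t_n = ⌈(n·59)/71⌉ for n = 0 … 44:
  n=0…9: ⌈0/71⌉=0 ⌈59/71⌉=1 ⌈118/71⌉=2 ⌈177/71⌉=3 ⌈236/71⌉=4 ⌈295/71⌉=5 ⌈354/71⌉=5 ⌈413/71⌉=6 ⌈472/71⌉=7 ⌈531/71⌉=8
  n=10…19: ⌈590/71⌉=9 ⌈649/71⌉=10 ⌈708/71⌉=10 ⌈767/71⌉=11 ⌈826/71⌉=12 ⌈885/71⌉=13 ⌈944/71⌉=14 ⌈1003/71⌉=15 ⌈1062/71⌉=15 ⌈1121/71⌉=16
  n=20…29: ⌈1180/71⌉=17 ⌈1239/71⌉=18 ⌈1298/71⌉=19 ⌈1357/71⌉=20 ⌈1416/71⌉=20 ⌈1475/71⌉=21 ⌈1534/71⌉=22 ⌈1593/71⌉=23 ⌈1652/71⌉=24 ⌈1711/71⌉=25
  n=30…39: ⌈1770/71⌉=25 ⌈1829/71⌉=26 ⌈1888/71⌉=27 ⌈1947/71⌉=28 ⌈2006/71⌉=29 ⌈2065/71⌉=30 ⌈2124/71⌉=30 ⌈2183/71⌉=31 ⌈2242/71⌉=32 ⌈2301/71⌉=33
  n=40…44: ⌈2360/71⌉=34 ⌈2419/71⌉=35 ⌈2478/71⌉=35 ⌈2537/71⌉=36 ⌈2596/71⌉=37
s_n = t_(n+1) − t_n for n = 0 … 43 gives
prefix = 11111011111011111011111011111011111011111011
slide a length-10 window over [0..9] … [34..43] (35 windows); first occurrence of each distinct factor:
  [  0..  9] 1111101111
  [  1.. 10] 1111011111
  [  2.. 11] 1110111110
  [  3.. 12] 1101111101
  [  4.. 13] 1011111011
  [  5.. 14] 0111110111
  (the other 29 windows repeat one of these)
distinct factors: {0111110111, 1011111011, 1101111101, 1110111110, 1111011111, 1111101111}
count = 6  (Sturmian bound for length 10 is 11)
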